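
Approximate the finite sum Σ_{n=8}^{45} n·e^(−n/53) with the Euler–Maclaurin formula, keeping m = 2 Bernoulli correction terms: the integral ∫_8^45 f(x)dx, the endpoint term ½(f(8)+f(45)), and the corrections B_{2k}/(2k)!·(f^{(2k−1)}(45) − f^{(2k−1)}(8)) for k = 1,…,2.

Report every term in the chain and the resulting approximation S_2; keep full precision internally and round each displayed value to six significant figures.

S_2 ≈ 570.967

∫_8^45 x·e^(−x/53) dx evaluates to 557.956.
Endpoint term: (f(8) + f(45))/2 = (6.87917 + 19.2518)/2 = 13.0655.
So far: 571.022.
Correction k=1: B_{2}/2! · (f^{(1)}(45) − f^{(1)}(8)) = 1/12 · (0.0645764 − 0.730101) = -0.0554604.
After k=1: 570.967.
Correction k=2: B_{4}/4! · (f^{(3)}(45) − f^{(3)}(8)) = −1/720 · (0.000327595 − 0.000872159) = 7.56339e-07.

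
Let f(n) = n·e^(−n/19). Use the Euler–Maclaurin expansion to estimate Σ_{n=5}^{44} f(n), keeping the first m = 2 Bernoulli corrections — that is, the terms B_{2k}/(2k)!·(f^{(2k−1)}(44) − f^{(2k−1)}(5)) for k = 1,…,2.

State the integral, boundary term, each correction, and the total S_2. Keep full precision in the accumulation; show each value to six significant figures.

S_2 ≈ 236.396

The integral term ∫_5^44 x·e^(−x/19) dx = 232.361.
Boundary: ½(f(5) + f(44)) = ½(3.84310 + 4.34228) = 4.09269.
Running total after boundary: 236.454.
Correction k=1: B_{2}/2! · (f^{(1)}(44) − f^{(1)}(5)) = 1/12 · (-0.129853 − 0.566352) = -0.0580171.
Partial sum through k=1: 236.396.
Correction k=2: B_{4}/4! · (f^{(3)}(44) − f^{(3)}(5)) = −1/720 · (0.000187046 − 0.00582713) = 7.83345e-06.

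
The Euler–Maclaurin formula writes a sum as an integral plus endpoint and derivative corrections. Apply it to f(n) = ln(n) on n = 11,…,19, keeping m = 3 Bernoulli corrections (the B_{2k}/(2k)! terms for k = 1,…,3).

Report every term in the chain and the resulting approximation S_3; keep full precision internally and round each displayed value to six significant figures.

∫_11^19 ln(x) dx evaluates to 21.5675.
Endpoint term: (f(11) + f(19))/2 = (2.39790 + 2.94444)/2 = 2.67117.
Running total after boundary: 24.2387.
Order-1 term: 1/12 · (0.0526316 − 0.0909091) = -0.00318979.
Partial sum through k=1: 24.2355.
Order-2 term: −1/720 · (0.000291588 − 0.00150263) = 1.68200e-06.
Partial sum through k=2: 24.2355.
Order-3 term: 1/30240 · (9.69267e-06 − 0.000149021) = -4.60742e-09.

S_3 ≈ 24.2355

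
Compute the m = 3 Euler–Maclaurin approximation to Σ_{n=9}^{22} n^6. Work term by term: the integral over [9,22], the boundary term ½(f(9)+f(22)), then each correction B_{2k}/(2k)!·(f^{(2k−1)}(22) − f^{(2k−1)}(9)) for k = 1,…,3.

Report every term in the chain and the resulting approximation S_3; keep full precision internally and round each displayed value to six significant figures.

S_3 ≈ 4.15155e+08

∫_9^22 x^6 dx evaluates to 3.55654e+08.
½[f(9) + f(22)] = ½[531441 + 1.13380e+08] = 5.69557e+07.
Integral + boundary = 4.12609e+08.
Order-1 term: 1/12 · (3.09218e+07 − 354294) = 2.54729e+06.
Partial sum through k=1: 4.15157e+08.
Order-2 term: −1/720 · (1.27776e+06 − 87480.0) = -1653.17.
Partial sum through k=2: 4.15155e+08.
Order-3 term: 1/30240 · (15840.0 − 6480.00) = 0.309524.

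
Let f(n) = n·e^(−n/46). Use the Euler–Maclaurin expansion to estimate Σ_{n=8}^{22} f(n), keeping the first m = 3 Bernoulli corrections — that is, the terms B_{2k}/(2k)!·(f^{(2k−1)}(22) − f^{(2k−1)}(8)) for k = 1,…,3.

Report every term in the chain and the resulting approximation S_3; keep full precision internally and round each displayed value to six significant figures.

S_3 ≈ 158.704

∫_8^22 x·e^(−x/46) dx evaluates to 148.555.
Endpoint term: (f(8) + f(22))/2 = (6.72296 + 13.6369)/2 = 10.1799.
Integral + boundary = 158.735.
Order-1 term: 1/12 · (0.323405 − 0.694219) = -0.0309011.
After k=1: 158.704.
Order-2 term: −1/720 · (0.000738718 − 0.00112238) = 5.32866e-07.
After k=2: 158.704.
Order-3 term: 1/30240 · (6.25991e-07 − 9.05804e-07) = -9.25308e-12.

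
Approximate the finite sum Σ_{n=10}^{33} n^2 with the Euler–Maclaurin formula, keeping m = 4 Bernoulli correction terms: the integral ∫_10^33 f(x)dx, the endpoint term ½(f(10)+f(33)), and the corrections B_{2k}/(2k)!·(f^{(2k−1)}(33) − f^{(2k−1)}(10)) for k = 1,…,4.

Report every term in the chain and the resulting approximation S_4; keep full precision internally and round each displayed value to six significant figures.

S_4 ≈ 12244.0

∫_10^33 x^2 dx evaluates to 11645.7.
½[f(10) + f(33)] = ½[100.000 + 1089.00] = 594.500.
Running total after boundary: 12240.2.
k=1: B_{2}/(2)! × [f^{(1)}(33) − f^{(1)}(10)] = 1/12 × (66.0000 − 20.0000) = 3.83333.
Partial sum through k=1: 12244.0.
k=2: B_{4}/(4)! × [f^{(3)}(33) − f^{(3)}(10)] = −1/720 × (0.00000 − 0.00000) = 0.00000.
Partial sum through k=2: 12244.0.
k=3: B_{6}/(6)! × [f^{(5)}(33) − f^{(5)}(10)] = 1/30240 × (0.00000 − 0.00000) = 0.00000.
Partial sum through k=3: 12244.0.
k=4: B_{8}/(8)! × [f^{(7)}(33) − f^{(7)}(10)] = −1/1209600 × (0.00000 − 0.00000) = 0.00000.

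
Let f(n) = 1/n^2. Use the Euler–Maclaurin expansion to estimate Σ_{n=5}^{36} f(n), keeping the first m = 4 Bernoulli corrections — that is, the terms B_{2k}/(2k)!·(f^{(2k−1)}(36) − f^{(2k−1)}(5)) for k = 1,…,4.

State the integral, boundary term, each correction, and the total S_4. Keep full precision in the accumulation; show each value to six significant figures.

∫_5^36 1/x^2 dx evaluates to 0.172222.
Endpoint term: (f(5) + f(36))/2 = (0.0400000 + 0.000771605)/2 = 0.0203858.
Integral + boundary = 0.192608.
Order-1 term: 1/12 · (-4.28669e-05 − (-0.0160000)) = 0.00132976.
Partial sum through k=1: 0.193938.
Order-2 term: −1/720 · (-3.96916e-07 − (-0.00768000)) = -1.06661e-05.
Partial sum through k=2: 0.193927.
Order-3 term: 1/30240 · (-9.18787e-09 − (-0.00921600)) = 3.04762e-07.
Partial sum through k=3: 0.193927.
Order-4 term: −1/1209600 · (-3.97007e-10 − (-0.0206438)) = -1.70667e-08.

S_4 ≈ 0.193927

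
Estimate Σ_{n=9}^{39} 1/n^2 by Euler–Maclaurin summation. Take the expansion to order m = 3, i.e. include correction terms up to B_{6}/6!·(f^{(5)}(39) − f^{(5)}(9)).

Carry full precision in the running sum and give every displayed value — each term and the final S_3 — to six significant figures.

S_3 ≈ 0.0921969

Integral: ∫_9^39 1/x^2 dx = 0.0854701.
Boundary: ½(f(9) + f(39)) = ½(0.0123457 + 0.000657462) = 0.00650157.
Running total after boundary: 0.0919717.
Correction k=1: B_{2}/2! · (f^{(1)}(39) − f^{(1)}(9)) = 1/12 · (-3.37160e-05 − (-0.00274348)) = 0.000225814.
After k=1: 0.0921975.
Correction k=2: B_{4}/4! · (f^{(3)}(39) − f^{(3)}(9)) = −1/720 · (-2.66004e-07 − (-0.000406442)) = -5.64133e-07.
After k=2: 0.0921969.
Correction k=3: B_{6}/6! · (f^{(5)}(39) − f^{(5)}(9)) = 1/30240 · (-5.24663e-09 − (-0.000150534)) = 4.97781e-09.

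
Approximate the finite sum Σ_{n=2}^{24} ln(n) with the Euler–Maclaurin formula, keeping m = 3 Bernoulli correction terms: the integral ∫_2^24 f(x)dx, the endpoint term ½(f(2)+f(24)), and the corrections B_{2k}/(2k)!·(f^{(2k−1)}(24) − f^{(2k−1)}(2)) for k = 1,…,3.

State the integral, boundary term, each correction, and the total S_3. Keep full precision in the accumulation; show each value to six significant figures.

Integral: ∫_2^24 ln(x) dx = 52.8870.
½[f(2) + f(24)] = ½[0.693147 + 3.17805] = 1.93560.
Integral + boundary = 54.8226.
k=1: B_{2}/(2)! × [f^{(1)}(24) − f^{(1)}(2)] = 1/12 × (0.0416667 − 0.500000) = -0.0381944.
Running total after k=1: 54.7844.
k=2: B_{4}/(4)! × [f^{(3)}(24) − f^{(3)}(2)] = −1/720 × (0.000144676 − 0.250000) = 0.000347021.
Running total after k=2: 54.7848.
k=3: B_{6}/(6)! × [f^{(5)}(24) − f^{(5)}(2)] = 1/30240 × (3.01408e-06 − 0.750000) = -2.48015e-05.

S_3 ≈ 54.7847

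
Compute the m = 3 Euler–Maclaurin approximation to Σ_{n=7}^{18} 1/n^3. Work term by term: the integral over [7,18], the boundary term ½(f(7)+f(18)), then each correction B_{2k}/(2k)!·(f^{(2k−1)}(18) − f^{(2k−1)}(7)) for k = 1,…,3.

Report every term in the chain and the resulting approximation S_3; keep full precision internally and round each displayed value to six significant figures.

Integral: ∫_7^18 1/x^3 dx = 0.00866087.
½[f(7) + f(18)] = ½[0.00291545 + 0.000171468] = 0.00154346.
Running total after boundary: 0.0102043.
k=1: B_{2}/(2)! × [f^{(1)}(18) − f^{(1)}(7)] = 1/12 × (-2.85780e-05 − (-0.00124948)) = 0.000101742.
Partial sum through k=1: 0.0103061.
k=2: B_{4}/(4)! × [f^{(3)}(18) − f^{(3)}(7)] = −1/720 × (-1.76407e-06 − (-0.000509992)) = -7.05872e-07.
Partial sum through k=2: 0.0103054.
k=3: B_{6}/(6)! × [f^{(5)}(18) − f^{(5)}(7)] = 1/30240 × (-2.28676e-07 − (-0.000437136)) = 1.44480e-08.

S_3 ≈ 0.0103054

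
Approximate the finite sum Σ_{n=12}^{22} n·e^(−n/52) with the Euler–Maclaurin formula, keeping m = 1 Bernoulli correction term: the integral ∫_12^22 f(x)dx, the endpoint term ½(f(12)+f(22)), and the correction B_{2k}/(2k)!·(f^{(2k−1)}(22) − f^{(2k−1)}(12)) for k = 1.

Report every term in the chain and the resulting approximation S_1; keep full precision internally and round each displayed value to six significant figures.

∫_12^22 x·e^(−x/52) dx evaluates to 121.626.
½[f(12) + f(22)] = ½[9.52707 + 14.4106] = 11.9688.
Integral + boundary = 133.595.
Order-1 term: 1/12 · (0.377901 − 0.610710) = -0.0194007.

S_1 ≈ 133.575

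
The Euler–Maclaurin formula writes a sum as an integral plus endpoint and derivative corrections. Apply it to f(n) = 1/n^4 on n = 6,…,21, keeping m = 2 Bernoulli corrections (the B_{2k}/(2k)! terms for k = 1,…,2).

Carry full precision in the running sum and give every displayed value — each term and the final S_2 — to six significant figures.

S_2 ≈ 0.00193778

The integral term ∫_6^21 1/x^4 dx = 0.00150722.
Boundary: ½(f(6) + f(21)) = ½(0.000771605 + 5.14189e-06) = 0.000388373.
Integral + boundary = 0.00189559.
k=1: B_{2}/(2)! × [f^{(1)}(21) − f^{(1)}(6)] = 1/12 × (-9.79408e-07 − (-0.000514403)) = 4.27853e-05.
Running total after k=1: 0.00193838.
k=2: B_{4}/(4)! × [f^{(3)}(21) − f^{(3)}(6)] = −1/720 × (-6.66264e-08 − (-0.000428669)) = -5.95282e-07.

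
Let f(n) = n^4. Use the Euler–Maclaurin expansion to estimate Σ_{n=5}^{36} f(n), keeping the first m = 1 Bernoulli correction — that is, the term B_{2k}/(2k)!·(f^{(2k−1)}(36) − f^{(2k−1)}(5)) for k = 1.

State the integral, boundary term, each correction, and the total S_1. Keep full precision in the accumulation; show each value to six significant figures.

The integral term ∫_5^36 x^4 dx = 1.20926e+07.
Endpoint term: (f(5) + f(36))/2 = (625.000 + 1.67962e+06)/2 = 840120.
Running total after boundary: 1.29327e+07.
k=1: B_{2}/(2)! × [f^{(1)}(36) − f^{(1)}(5)] = 1/12 × (186624 − 500.000) = 15510.3.

S_1 ≈ 1.29482e+07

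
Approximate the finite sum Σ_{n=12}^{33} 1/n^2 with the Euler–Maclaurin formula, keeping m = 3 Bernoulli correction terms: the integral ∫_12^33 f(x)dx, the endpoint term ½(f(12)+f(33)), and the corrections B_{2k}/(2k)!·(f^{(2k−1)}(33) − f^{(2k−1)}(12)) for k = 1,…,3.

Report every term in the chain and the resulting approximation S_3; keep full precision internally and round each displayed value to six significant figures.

Integral: ∫_12^33 1/x^2 dx = 0.0530303.
Boundary: ½(f(12) + f(33)) = ½(0.00694444 + 0.000918274) = 0.00393136.
Integral + boundary = 0.0569617.
k=1: B_{2}/(2)! × [f^{(1)}(33) − f^{(1)}(12)] = 1/12 × (-5.56529e-05 − (-0.00115741)) = 9.18129e-05.
Running total after k=1: 0.0570535.
k=2: B_{4}/(4)! × [f^{(3)}(33) − f^{(3)}(12)] = −1/720 × (-6.13256e-07 − (-9.64506e-05)) = -1.33107e-07.
Running total after k=2: 0.0570533.
k=3: B_{6}/(6)! × [f^{(5)}(33) − f^{(5)}(12)] = 1/30240 × (-1.68941e-08 − (-2.00939e-05)) = 6.63921e-10.

S_3 ≈ 0.0570533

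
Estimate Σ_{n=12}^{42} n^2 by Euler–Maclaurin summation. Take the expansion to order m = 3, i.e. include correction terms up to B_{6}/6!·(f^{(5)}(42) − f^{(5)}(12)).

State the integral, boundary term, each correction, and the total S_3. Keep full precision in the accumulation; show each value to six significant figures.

S_3 ≈ 25079.0

The integral term ∫_12^42 x^2 dx = 24120.0.
Endpoint term: (f(12) + f(42))/2 = (144.000 + 1764.00)/2 = 954.000.
Integral + boundary = 25074.0.
Correction k=1: B_{2}/2! · (f^{(1)}(42) − f^{(1)}(12)) = 1/12 · (84.0000 − 24.0000) = 5.00000.
Partial sum through k=1: 25079.0.
Correction k=2: B_{4}/4! · (f^{(3)}(42) − f^{(3)}(12)) = −1/720 · (0.00000 − 0.00000) = 0.00000.
Partial sum through k=2: 25079.0.
Correction k=3: B_{6}/6! · (f^{(5)}(42) − f^{(5)}(12)) = 1/30240 · (0.00000 − 0.00000) = 0.00000.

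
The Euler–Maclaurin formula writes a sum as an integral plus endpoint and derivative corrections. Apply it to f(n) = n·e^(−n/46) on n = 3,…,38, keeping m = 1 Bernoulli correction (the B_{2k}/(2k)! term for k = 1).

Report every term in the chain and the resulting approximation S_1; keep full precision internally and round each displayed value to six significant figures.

S_1 ≈ 429.847

∫_3^38 x·e^(−x/46) dx evaluates to 420.191.
Boundary: ½(f(3) + f(38)) = ½(2.81059 + 16.6348) = 9.72271.
Running total after boundary: 429.913.
Correction k=1: B_{2}/2! · (f^{(1)}(38) − f^{(1)}(3)) = 1/12 · (0.0761320 − 0.875764) = -0.0666360.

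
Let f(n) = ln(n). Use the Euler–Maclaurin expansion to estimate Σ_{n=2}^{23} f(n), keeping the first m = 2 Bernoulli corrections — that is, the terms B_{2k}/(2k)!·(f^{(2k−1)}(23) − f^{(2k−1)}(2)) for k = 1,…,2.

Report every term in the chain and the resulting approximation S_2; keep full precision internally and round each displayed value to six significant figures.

Integral: ∫_2^23 ln(x) dx = 49.7301.
Boundary: ½(f(2) + f(23)) = ½(0.693147 + 3.13549) = 1.91432.
Running total after boundary: 51.6444.
Correction k=1: B_{2}/2! · (f^{(1)}(23) − f^{(1)}(2)) = 1/12 · (0.0434783 − 0.500000) = -0.0380435.
Partial sum through k=1: 51.6063.
Correction k=2: B_{4}/4! · (f^{(3)}(23) − f^{(3)}(2)) = −1/720 · (0.000164379 − 0.250000) = 0.000346994.

S_2 ≈ 51.6067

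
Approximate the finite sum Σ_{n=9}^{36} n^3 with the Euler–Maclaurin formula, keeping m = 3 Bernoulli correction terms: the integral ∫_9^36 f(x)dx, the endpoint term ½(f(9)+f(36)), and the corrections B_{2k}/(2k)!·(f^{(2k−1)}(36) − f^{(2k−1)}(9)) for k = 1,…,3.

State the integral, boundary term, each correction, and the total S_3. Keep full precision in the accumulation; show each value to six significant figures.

S_3 ≈ 442260

Integral: ∫_9^36 x^3 dx = 418264.
Endpoint term: (f(9) + f(36))/2 = (729.000 + 46656.0)/2 = 23692.5.
Integral + boundary = 441956.
k=1: B_{2}/(2)! × [f^{(1)}(36) − f^{(1)}(9)] = 1/12 × (3888.00 − 243.000) = 303.750.
After k=1: 442260.
k=2: B_{4}/(4)! × [f^{(3)}(36) − f^{(3)}(9)] = −1/720 × (6.00000 − 6.00000) = 0.00000.
After k=2: 442260.
k=3: B_{6}/(6)! × [f^{(5)}(36) − f^{(5)}(9)] = 1/30240 × (0.00000 − 0.00000) = 0.00000.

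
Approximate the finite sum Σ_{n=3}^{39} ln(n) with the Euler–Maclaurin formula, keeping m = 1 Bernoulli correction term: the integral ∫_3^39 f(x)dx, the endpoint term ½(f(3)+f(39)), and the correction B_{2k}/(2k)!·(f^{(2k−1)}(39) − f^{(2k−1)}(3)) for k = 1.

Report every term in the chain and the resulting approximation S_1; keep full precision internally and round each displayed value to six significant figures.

Integral: ∫_3^39 ln(x) dx = 103.583.
Boundary: ½(f(3) + f(39)) = ½(1.09861 + 3.66356) = 2.38109.
Running total after boundary: 105.964.
Correction k=1: B_{2}/2! · (f^{(1)}(39) − f^{(1)}(3)) = 1/12 · (0.0256410 − 0.333333) = -0.0256410.

S_1 ≈ 105.939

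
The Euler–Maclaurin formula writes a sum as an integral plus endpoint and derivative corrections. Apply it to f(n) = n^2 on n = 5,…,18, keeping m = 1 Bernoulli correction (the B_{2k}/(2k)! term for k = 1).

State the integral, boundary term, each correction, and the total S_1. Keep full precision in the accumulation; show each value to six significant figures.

S_1 ≈ 2079.00

Integral: ∫_5^18 x^2 dx = 1902.33.
Endpoint term: (f(5) + f(18))/2 = (25.0000 + 324.000)/2 = 174.500.
Integral + boundary = 2076.83.
Correction k=1: B_{2}/2! · (f^{(1)}(18) − f^{(1)}(5)) = 1/12 · (36.0000 − 10.0000) = 2.16667.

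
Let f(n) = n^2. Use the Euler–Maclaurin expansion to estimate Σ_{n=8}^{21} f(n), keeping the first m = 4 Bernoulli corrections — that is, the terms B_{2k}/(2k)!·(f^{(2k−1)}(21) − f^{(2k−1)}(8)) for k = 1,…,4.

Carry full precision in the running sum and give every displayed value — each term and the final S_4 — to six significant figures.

S_4 ≈ 3171.00

The integral term ∫_8^21 x^2 dx = 2916.33.
½[f(8) + f(21)] = ½[64.0000 + 441.000] = 252.500.
So far: 3168.83.
Correction k=1: B_{2}/2! · (f^{(1)}(21) − f^{(1)}(8)) = 1/12 · (42.0000 − 16.0000) = 2.16667.
After k=1: 3171.00.
Correction k=2: B_{4}/4! · (f^{(3)}(21) − f^{(3)}(8)) = −1/720 · (0.00000 − 0.00000) = 0.00000.
After k=2: 3171.00.
Correction k=3: B_{6}/6! · (f^{(5)}(21) − f^{(5)}(8)) = 1/30240 · (0.00000 − 0.00000) = 0.00000.
After k=3: 3171.00.
Correction k=4: B_{8}/8! · (f^{(7)}(21) − f^{(7)}(8)) = −1/1209600 · (0.00000 − 0.00000) = 0.00000.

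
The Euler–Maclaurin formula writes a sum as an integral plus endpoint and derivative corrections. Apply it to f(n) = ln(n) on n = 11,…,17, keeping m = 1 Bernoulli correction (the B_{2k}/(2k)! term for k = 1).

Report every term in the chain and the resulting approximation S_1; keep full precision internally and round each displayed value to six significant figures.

∫_11^17 ln(x) dx evaluates to 15.7878.
½[f(11) + f(17)] = ½[2.39790 + 2.83321] = 2.61555.
So far: 18.4033.
Order-1 term: 1/12 · (0.0588235 − 0.0909091) = -0.00267380.

S_1 ≈ 18.4007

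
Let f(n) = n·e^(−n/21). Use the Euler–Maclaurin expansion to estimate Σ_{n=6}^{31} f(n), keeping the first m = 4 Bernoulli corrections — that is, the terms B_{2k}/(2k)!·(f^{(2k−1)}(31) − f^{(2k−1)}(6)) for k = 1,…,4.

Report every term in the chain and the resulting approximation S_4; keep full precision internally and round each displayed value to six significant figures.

Integral: ∫_6^31 x·e^(−x/21) dx = 176.558.
Endpoint term: (f(6) + f(31))/2 = (4.50886 + 7.08370)/2 = 5.79628.
So far: 182.355.
Correction k=1: B_{2}/2! · (f^{(1)}(31) − f^{(1)}(6)) = 1/12 · (-0.108813 − 0.536769) = -0.0537985.
Running total after k=1: 182.301.
Correction k=2: B_{4}/4! · (f^{(3)}(31) − f^{(3)}(6)) = −1/720 · (0.000789570 − 0.00462522) = 5.32730e-06.
Running total after k=2: 182.301.
Correction k=3: B_{6}/6! · (f^{(5)}(31) − f^{(5)}(6)) = 1/30240 · (4.14032e-06 − 1.82161e-05) = -4.65468e-10.
Running total after k=3: 182.301.
Correction k=4: B_{8}/8! · (f^{(7)}(31) − f^{(7)}(6)) = −1/1209600 · (1.47171e-08 − 5.88301e-08) = 3.64691e-14.

S_4 ≈ 182.301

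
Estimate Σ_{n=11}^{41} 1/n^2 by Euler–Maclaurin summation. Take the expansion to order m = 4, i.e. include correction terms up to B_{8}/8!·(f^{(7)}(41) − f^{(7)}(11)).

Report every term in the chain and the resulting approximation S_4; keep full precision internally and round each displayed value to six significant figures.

∫_11^41 1/x^2 dx evaluates to 0.0665188.
Endpoint term: (f(11) + f(41))/2 = (0.00826446 + 0.000594884)/2 = 0.00442967.
Integral + boundary = 0.0709485.
k=1: B_{2}/(2)! × [f^{(1)}(41) − f^{(1)}(11)] = 1/12 × (-2.90187e-05 − (-0.00150263)) = 0.000122801.
After k=1: 0.0710713.
k=2: B_{4}/(4)! × [f^{(3)}(41) − f^{(3)}(11)] = −1/720 × (-2.07153e-07 − (-0.000149021)) = -2.06686e-07.
After k=2: 0.0710711.
k=3: B_{6}/(6)! × [f^{(5)}(41) − f^{(5)}(11)] = 1/30240 × (-3.69697e-09 − (-3.69474e-05)) = 1.22168e-09.
After k=3: 0.0710711.
k=4: B_{8}/(8)! × [f^{(7)}(41) − f^{(7)}(11)] = −1/1209600 × (-1.23159e-10 − (-1.70996e-05)) = -1.41365e-11.

S_4 ≈ 0.0710711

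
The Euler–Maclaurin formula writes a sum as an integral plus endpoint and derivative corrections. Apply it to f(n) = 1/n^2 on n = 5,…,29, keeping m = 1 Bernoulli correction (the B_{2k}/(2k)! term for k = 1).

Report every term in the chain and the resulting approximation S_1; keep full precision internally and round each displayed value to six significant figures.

∫_5^29 1/x^2 dx evaluates to 0.165517.
½[f(5) + f(29)] = ½[0.0400000 + 0.00118906] = 0.0205945.
So far: 0.186112.
k=1: B_{2}/(2)! × [f^{(1)}(29) − f^{(1)}(5)] = 1/12 × (-8.20042e-05 − (-0.0160000)) = 0.00132650.

S_1 ≈ 0.187438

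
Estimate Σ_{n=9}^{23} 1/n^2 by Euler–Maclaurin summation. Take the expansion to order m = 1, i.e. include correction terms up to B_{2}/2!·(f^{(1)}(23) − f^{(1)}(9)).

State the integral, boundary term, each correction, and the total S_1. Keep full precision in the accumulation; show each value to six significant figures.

S_1 ≈ 0.0749658

Integral: ∫_9^23 1/x^2 dx = 0.0676329.
Endpoint term: (f(9) + f(23))/2 = (0.0123457 + 0.00189036)/2 = 0.00711802.
So far: 0.0747509.
Correction k=1: B_{2}/2! · (f^{(1)}(23) − f^{(1)}(9)) = 1/12 · (-0.000164379 − (-0.00274348)) = 0.000214925.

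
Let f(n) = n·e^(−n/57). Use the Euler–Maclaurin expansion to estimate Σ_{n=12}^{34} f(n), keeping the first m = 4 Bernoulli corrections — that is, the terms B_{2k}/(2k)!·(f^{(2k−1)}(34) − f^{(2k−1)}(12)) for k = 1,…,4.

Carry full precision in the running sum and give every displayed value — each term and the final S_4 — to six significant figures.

S_4 ≈ 343.847

∫_12^34 x·e^(−x/57) dx evaluates to 329.658.
½[f(12) + f(34)] = ½[9.72189 + 18.7252] = 14.2235.
Running total after boundary: 343.882.
k=1: B_{2}/(2)! × [f^{(1)}(34) − f^{(1)}(12)] = 1/12 × (0.222229 − 0.639598) = -0.0347808.
After k=1: 343.847.
k=2: B_{4}/(4)! × [f^{(3)}(34) − f^{(3)}(12)] = −1/720 × (0.000407421 − 0.000695572) = 4.00210e-07.
After k=2: 343.847.
k=3: B_{6}/(6)! × [f^{(5)}(34) − f^{(5)}(12)] = 1/30240 × (2.29745e-07 − 3.67585e-07) = -4.55820e-12.
After k=3: 343.847.
k=4: B_{8}/(8)! × [f^{(7)}(34) − f^{(7)}(12)] = −1/1209600 × (1.02829e-10 − 1.60382e-10) = 4.75804e-17.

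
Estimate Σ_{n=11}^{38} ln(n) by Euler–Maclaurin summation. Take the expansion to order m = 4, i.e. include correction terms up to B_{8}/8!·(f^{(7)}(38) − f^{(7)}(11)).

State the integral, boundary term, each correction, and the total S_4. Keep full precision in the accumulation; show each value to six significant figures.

S_4 ≈ 87.8638

∫_11^38 ln(x) dx evaluates to 84.8514.
Boundary: ½(f(11) + f(38)) = ½(2.39790 + 3.63759) = 3.01774.
So far: 87.8692.
Order-1 term: 1/12 · (0.0263158 − 0.0909091) = -0.00538278.
After k=1: 87.8638.
Order-2 term: −1/720 · (3.64485e-05 − 0.00150263) = 2.03636e-06.
After k=2: 87.8638.
Order-3 term: 1/30240 · (3.02896e-07 − 0.000149021) = -4.91793e-09.
After k=3: 87.8638.
Order-4 term: −1/1209600 · (6.29285e-09 − 3.69474e-05) = 3.05399e-11.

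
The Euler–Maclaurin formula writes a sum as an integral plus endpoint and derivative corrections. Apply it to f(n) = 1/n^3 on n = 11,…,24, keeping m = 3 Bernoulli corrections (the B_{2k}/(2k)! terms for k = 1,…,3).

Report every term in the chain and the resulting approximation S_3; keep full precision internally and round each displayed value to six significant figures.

S_3 ≈ 0.00369228

Integral: ∫_11^24 1/x^3 dx = 0.00326418.
Endpoint term: (f(11) + f(24))/2 = (0.000751315 + 7.23380e-05)/2 = 0.000411826.
So far: 0.00367600.
Correction k=1: B_{2}/2! · (f^{(1)}(24) − f^{(1)}(11)) = 1/12 · (-9.04225e-06 − (-0.000204904)) = 1.63218e-05.
After k=1: 0.00369232.
Correction k=2: B_{4}/4! · (f^{(3)}(24) − f^{(3)}(11)) = −1/720 · (-3.13967e-07 − (-3.38684e-05)) = -4.66034e-08.
After k=2: 0.00369228.
Correction k=3: B_{6}/6! · (f^{(5)}(24) − f^{(5)}(11)) = 1/30240 · (-2.28934e-08 − (-1.17560e-05)) = 3.87999e-10.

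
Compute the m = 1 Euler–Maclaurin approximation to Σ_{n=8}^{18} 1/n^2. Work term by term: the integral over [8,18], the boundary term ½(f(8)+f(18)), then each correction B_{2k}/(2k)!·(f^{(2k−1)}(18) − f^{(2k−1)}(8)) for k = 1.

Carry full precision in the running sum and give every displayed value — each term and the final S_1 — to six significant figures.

S_1 ≈ 0.0790971

Integral: ∫_8^18 1/x^2 dx = 0.0694444.
Endpoint term: (f(8) + f(18))/2 = (0.0156250 + 0.00308642)/2 = 0.00935571.
Integral + boundary = 0.0788002.
Correction k=1: B_{2}/2! · (f^{(1)}(18) − f^{(1)}(8)) = 1/12 · (-0.000342936 − (-0.00390625)) = 0.000296943.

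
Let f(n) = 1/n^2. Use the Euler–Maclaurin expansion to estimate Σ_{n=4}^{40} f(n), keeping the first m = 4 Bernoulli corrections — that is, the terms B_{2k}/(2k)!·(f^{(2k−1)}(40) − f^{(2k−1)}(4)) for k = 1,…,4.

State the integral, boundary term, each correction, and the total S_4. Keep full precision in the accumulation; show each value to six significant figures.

∫_4^40 1/x^2 dx evaluates to 0.225000.
Endpoint term: (f(4) + f(40))/2 = (0.0625000 + 0.000625000)/2 = 0.0315625.
So far: 0.256563.
Correction k=1: B_{2}/2! · (f^{(1)}(40) − f^{(1)}(4)) = 1/12 · (-3.12500e-05 − (-0.0312500)) = 0.00260156.
Partial sum through k=1: 0.259164.
Correction k=2: B_{4}/4! · (f^{(3)}(40) − f^{(3)}(4)) = −1/720 · (-2.34375e-07 − (-0.0234375)) = -3.25518e-05.
Partial sum through k=2: 0.259132.
Correction k=3: B_{6}/6! · (f^{(5)}(40) − f^{(5)}(4)) = 1/30240 · (-4.39453e-09 − (-0.0439453)) = 1.45322e-06.
Partial sum through k=3: 0.259133.
Correction k=4: B_{8}/8! · (f^{(7)}(40) − f^{(7)}(4)) = −1/1209600 · (-1.53809e-10 − (-0.153809)) = -1.27157e-07.

S_4 ≈ 0.259133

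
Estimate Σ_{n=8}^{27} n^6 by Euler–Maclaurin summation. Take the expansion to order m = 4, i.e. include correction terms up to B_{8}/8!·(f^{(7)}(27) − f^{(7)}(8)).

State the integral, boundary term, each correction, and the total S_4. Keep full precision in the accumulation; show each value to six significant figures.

∫_8^27 x^6 dx evaluates to 1.49404e+09.
Endpoint term: (f(8) + f(27))/2 = (262144 + 3.87420e+08)/2 = 1.93841e+08.
Running total after boundary: 1.68788e+09.
Order-1 term: 1/12 · (8.60934e+07 − 196608) = 7.15807e+06.
After k=1: 1.69504e+09.
Order-2 term: −1/720 · (2.36196e+06 − 61440.0) = -3195.17.
After k=2: 1.69503e+09.
Order-3 term: 1/30240 · (19440.0 − 5760.00) = 0.452381.
After k=3: 1.69503e+09.
Order-4 term: −1/1209600 · (0.00000 − 0.00000) = 0.00000.

S_4 ≈ 1.69503e+09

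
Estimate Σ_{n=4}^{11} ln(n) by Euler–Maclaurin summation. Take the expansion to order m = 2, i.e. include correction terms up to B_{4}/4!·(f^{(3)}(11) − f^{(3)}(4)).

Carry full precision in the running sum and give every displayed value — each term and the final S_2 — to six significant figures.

Integral: ∫_4^11 ln(x) dx = 13.8317.
½[f(4) + f(11)] = ½[1.38629 + 2.39790] = 1.89209.
Integral + boundary = 15.7238.
Order-1 term: 1/12 · (0.0909091 − 0.250000) = -0.0132576.
Running total after k=1: 15.7105.
Order-2 term: −1/720 · (0.00150263 − 0.0312500) = 4.13158e-05.

S_2 ≈ 15.7105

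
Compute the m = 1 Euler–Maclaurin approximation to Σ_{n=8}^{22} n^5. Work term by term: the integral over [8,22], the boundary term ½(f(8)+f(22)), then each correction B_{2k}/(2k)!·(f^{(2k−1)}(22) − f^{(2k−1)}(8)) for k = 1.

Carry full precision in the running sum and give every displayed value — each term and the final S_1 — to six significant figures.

S_1 ≈ 2.15421e+07

Integral: ∫_8^22 x^5 dx = 1.88530e+07.
½[f(8) + f(22)] = ½[32768.0 + 5.15363e+06] = 2.59320e+06.
So far: 2.14462e+07.
Order-1 term: 1/12 · (1.17128e+06 − 20480.0) = 95900.0.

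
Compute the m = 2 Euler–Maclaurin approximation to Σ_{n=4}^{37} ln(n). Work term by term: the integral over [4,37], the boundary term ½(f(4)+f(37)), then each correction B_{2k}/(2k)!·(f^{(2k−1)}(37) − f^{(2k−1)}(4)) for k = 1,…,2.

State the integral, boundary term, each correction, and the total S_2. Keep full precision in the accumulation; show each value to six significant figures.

The integral term ∫_4^37 ln(x) dx = 95.0588.
Boundary: ½(f(4) + f(37)) = ½(1.38629 + 3.61092) = 2.49861.
So far: 97.5574.
k=1: B_{2}/(2)! × [f^{(1)}(37) − f^{(1)}(4)] = 1/12 × (0.0270270 − 0.250000) = -0.0185811.
After k=1: 97.5388.
k=2: B_{4}/(4)! × [f^{(3)}(37) − f^{(3)}(4)] = −1/720 × (3.94843e-05 − 0.0312500) = 4.33479e-05.

S_2 ≈ 97.5389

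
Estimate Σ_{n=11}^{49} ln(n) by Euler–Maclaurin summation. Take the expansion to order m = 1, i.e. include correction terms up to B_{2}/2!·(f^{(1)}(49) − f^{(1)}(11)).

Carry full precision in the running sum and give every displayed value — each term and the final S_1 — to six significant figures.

Integral: ∫_11^49 ln(x) dx = 126.322.
Boundary: ½(f(11) + f(49)) = ½(2.39790 + 3.89182) = 3.14486.
So far: 129.467.
k=1: B_{2}/(2)! × [f^{(1)}(49) − f^{(1)}(11)] = 1/12 × (0.0204082 − 0.0909091) = -0.00587508.

S_1 ≈ 129.461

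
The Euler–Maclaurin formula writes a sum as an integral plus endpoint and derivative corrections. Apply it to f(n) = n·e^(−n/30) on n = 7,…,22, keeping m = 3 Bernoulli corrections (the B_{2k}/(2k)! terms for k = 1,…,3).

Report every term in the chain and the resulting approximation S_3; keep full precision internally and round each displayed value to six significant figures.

The integral term ∫_7^22 x·e^(−x/30) dx = 129.721.
Boundary: ½(f(7) + f(22)) = ½(5.54323 + 10.5667) = 8.05497.
Running total after boundary: 137.776.
Order-1 term: 1/12 · (0.128081 − 0.607115) = -0.0399195.
After k=1: 137.736.
Order-2 term: −1/720 · (0.00120966 − 0.00243433) = 1.70093e-06.
After k=2: 137.736.
Order-3 term: 1/30240 · (2.53000e-06 − 4.66009e-06) = -7.04394e-11.

S_3 ≈ 137.736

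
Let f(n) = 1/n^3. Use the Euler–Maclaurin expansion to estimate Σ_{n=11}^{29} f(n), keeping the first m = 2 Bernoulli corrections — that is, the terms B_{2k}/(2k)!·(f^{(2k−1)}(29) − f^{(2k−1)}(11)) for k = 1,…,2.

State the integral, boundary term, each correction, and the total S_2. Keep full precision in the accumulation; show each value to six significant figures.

The integral term ∫_11^29 1/x^3 dx = 0.00353770.
½[f(11) + f(29)] = ½[0.000751315 + 4.10021e-05] = 0.000396158.
So far: 0.00393386.
k=1: B_{2}/(2)! × [f^{(1)}(29) − f^{(1)}(11)] = 1/12 × (-4.24160e-06 − (-0.000204904)) = 1.67219e-05.
Partial sum through k=1: 0.00395058.
k=2: B_{4}/(4)! × [f^{(3)}(29) − f^{(3)}(11)] = −1/720 × (-1.00870e-07 − (-3.38684e-05)) = -4.68994e-08.

S_2 ≈ 0.00395053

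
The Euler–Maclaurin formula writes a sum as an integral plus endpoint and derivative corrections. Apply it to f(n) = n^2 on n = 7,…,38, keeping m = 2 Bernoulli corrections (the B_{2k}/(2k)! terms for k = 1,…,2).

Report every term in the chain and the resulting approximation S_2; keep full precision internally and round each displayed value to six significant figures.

S_2 ≈ 18928.0

∫_7^38 x^2 dx evaluates to 18176.3.
½[f(7) + f(38)] = ½[49.0000 + 1444.00] = 746.500.
So far: 18922.8.
Order-1 term: 1/12 · (76.0000 − 14.0000) = 5.16667.
After k=1: 18928.0.
Order-2 term: −1/720 · (0.00000 − 0.00000) = 0.00000.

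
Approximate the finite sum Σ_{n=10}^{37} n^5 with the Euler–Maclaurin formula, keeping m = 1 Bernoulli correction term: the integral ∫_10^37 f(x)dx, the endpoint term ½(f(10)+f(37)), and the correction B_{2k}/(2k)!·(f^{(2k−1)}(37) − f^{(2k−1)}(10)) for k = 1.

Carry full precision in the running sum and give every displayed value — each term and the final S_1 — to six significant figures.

S_1 ≈ 4.62953e+08

∫_10^37 x^5 dx evaluates to 4.27454e+08.
Endpoint term: (f(10) + f(37))/2 = (100000 + 6.93440e+07)/2 = 3.47220e+07.
So far: 4.62176e+08.
Order-1 term: 1/12 · (9.37080e+06 − 50000.0) = 776734.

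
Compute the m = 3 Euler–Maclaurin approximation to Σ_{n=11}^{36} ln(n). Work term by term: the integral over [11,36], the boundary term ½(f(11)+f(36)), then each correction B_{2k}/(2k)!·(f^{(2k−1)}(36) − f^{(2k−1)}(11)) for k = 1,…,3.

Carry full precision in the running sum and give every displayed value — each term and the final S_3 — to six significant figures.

S_3 ≈ 80.6153

The integral term ∫_11^36 ln(x) dx = 77.6298.
Boundary: ½(f(11) + f(36)) = ½(2.39790 + 3.58352) = 2.99071.
Integral + boundary = 80.6205.
Correction k=1: B_{2}/2! · (f^{(1)}(36) − f^{(1)}(11)) = 1/12 · (0.0277778 − 0.0909091) = -0.00526094.
Partial sum through k=1: 80.6153.
Correction k=2: B_{4}/4! · (f^{(3)}(36) − f^{(3)}(11)) = −1/720 · (4.28669e-05 − 0.00150263) = 2.02745e-06.
Partial sum through k=2: 80.6153.
Correction k=3: B_{6}/6! · (f^{(5)}(36) − f^{(5)}(11)) = 1/30240 · (3.96916e-07 − 0.000149021) = -4.91482e-09.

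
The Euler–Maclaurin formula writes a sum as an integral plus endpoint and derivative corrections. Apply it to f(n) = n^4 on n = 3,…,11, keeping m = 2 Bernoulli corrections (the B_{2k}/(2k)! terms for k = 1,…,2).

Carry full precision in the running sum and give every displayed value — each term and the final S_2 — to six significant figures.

Integral: ∫_3^11 x^4 dx = 32161.6.
Endpoint term: (f(3) + f(11))/2 = (81.0000 + 14641.0)/2 = 7361.00.
Running total after boundary: 39522.6.
k=1: B_{2}/(2)! × [f^{(1)}(11) − f^{(1)}(3)] = 1/12 × (5324.00 − 108.000) = 434.667.
Running total after k=1: 39957.3.
k=2: B_{4}/(4)! × [f^{(3)}(11) − f^{(3)}(3)] = −1/720 × (264.000 − 72.0000) = -0.266667.

S_2 ≈ 39957.0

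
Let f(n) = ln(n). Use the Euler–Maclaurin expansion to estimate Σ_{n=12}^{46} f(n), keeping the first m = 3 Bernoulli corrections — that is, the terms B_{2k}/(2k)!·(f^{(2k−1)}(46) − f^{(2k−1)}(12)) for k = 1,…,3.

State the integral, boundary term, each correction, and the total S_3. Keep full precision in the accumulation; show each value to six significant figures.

S_3 ≈ 115.450

The integral term ∫_12^46 ln(x) dx = 112.299.
Endpoint term: (f(12) + f(46))/2 = (2.48491 + 3.82864)/2 = 3.15677.
So far: 115.455.
Order-1 term: 1/12 · (0.0217391 − 0.0833333) = -0.00513285.
Partial sum through k=1: 115.450.
Order-2 term: −1/720 · (2.05474e-05 − 0.00115741) = 1.57897e-06.
Partial sum through k=2: 115.450.
Order-3 term: 1/30240 · (1.16526e-07 − 9.64506e-05) = -3.18565e-09.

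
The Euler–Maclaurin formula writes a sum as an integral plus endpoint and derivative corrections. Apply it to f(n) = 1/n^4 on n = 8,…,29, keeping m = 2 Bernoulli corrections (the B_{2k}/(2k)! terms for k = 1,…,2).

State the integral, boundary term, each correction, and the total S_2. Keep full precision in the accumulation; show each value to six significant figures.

S_2 ≈ 0.000770228

Integral: ∫_8^29 1/x^4 dx = 0.000637374.
Boundary: ½(f(8) + f(29)) = ½(0.000244141 + 1.41387e-06) = 0.000122777.
Integral + boundary = 0.000760152.
Order-1 term: 1/12 · (-1.95016e-07 − (-0.000122070)) = 1.01563e-05.
Running total after k=1: 0.000770308.
Order-2 term: −1/720 · (-6.95657e-09 − (-5.72205e-05)) = -7.94632e-08.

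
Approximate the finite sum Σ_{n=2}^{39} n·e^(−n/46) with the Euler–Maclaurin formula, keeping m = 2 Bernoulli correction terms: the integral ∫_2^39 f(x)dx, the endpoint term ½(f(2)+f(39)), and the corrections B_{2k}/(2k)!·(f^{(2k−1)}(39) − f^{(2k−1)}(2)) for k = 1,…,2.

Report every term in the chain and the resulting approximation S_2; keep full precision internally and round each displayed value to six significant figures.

Integral: ∫_2^39 x·e^(−x/46) dx = 439.228.
½[f(2) + f(39)] = ½[1.91491 + 16.7055] = 9.31018.
So far: 448.538.
Correction k=1: B_{2}/2! · (f^{(1)}(39) − f^{(1)}(2)) = 1/12 · (0.0651830 − 0.915825) = -0.0708868.
Partial sum through k=1: 448.467.
Correction k=2: B_{4}/4! · (f^{(3)}(39) − f^{(3)}(2)) = −1/720 · (0.000435668 − 0.00133777) = 1.25293e-06.

S_2 ≈ 448.467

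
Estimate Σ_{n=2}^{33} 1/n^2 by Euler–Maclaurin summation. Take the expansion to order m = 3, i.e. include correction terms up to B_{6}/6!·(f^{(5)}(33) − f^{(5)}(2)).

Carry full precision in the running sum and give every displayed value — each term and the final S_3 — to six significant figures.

Integral: ∫_2^33 1/x^2 dx = 0.469697.
½[f(2) + f(33)] = ½[0.250000 + 0.000918274] = 0.125459.
Running total after boundary: 0.595156.
Correction k=1: B_{2}/2! · (f^{(1)}(33) − f^{(1)}(2)) = 1/12 · (-5.56529e-05 − (-0.250000)) = 0.0208287.
Partial sum through k=1: 0.615985.
Correction k=2: B_{4}/4! · (f^{(3)}(33) − f^{(3)}(2)) = −1/720 · (-6.13256e-07 − (-0.750000)) = -0.00104167.
Partial sum through k=2: 0.614943.
Correction k=3: B_{6}/6! · (f^{(5)}(33) − f^{(5)}(2)) = 1/30240 · (-1.68941e-08 − (-5.62500)) = 0.000186012.

S_3 ≈ 0.615129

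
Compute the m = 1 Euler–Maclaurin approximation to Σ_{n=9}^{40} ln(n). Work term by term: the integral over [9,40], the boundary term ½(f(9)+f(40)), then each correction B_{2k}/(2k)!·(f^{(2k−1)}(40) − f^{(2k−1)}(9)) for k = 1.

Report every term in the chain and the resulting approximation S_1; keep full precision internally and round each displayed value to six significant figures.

Integral: ∫_9^40 ln(x) dx = 96.7802.
Endpoint term: (f(9) + f(40))/2 = (2.19722 + 3.68888)/2 = 2.94305.
So far: 99.7232.
Correction k=1: B_{2}/2! · (f^{(1)}(40) − f^{(1)}(9)) = 1/12 · (0.0250000 − 0.111111) = -0.00717593.

S_1 ≈ 99.7160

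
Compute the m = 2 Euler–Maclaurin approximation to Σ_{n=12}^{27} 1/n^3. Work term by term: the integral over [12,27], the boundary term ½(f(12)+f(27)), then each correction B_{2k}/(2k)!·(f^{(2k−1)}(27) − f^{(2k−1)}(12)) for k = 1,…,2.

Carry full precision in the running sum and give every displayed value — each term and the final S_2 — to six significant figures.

S_2 ≈ 0.00311266

Integral: ∫_12^27 1/x^3 dx = 0.00278635.
Endpoint term: (f(12) + f(27))/2 = (0.000578704 + 5.08053e-05)/2 = 0.000314754.
Integral + boundary = 0.00310111.
k=1: B_{2}/(2)! × [f^{(1)}(27) − f^{(1)}(12)] = 1/12 × (-5.64503e-06 − (-0.000144676)) = 1.15859e-05.
After k=1: 0.00311269.
k=2: B_{4}/(4)! × [f^{(3)}(27) − f^{(3)}(12)] = −1/720 × (-1.54870e-07 − (-2.00939e-05)) = -2.76931e-08.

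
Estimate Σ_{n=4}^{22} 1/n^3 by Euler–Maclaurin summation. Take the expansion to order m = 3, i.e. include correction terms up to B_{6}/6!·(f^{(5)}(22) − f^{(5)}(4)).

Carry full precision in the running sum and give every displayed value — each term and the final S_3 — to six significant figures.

∫_4^22 1/x^3 dx evaluates to 0.0302169.
Boundary: ½(f(4) + f(22)) = ½(0.0156250 + 9.39144e-05) = 0.00785946.
So far: 0.0380764.
Correction k=1: B_{2}/2! · (f^{(1)}(22) − f^{(1)}(4)) = 1/12 · (-1.28065e-05 − (-0.0117188)) = 0.000975495.
After k=1: 0.0390519.
Correction k=2: B_{4}/4! · (f^{(3)}(22) − f^{(3)}(4)) = −1/720 · (-5.29194e-07 − (-0.0146484)) = -2.03443e-05.
After k=2: 0.0390316.
Correction k=3: B_{6}/6! · (f^{(5)}(22) − f^{(5)}(4)) = 1/30240 · (-4.59218e-08 − (-0.0384521)) = 1.27156e-06.

S_3 ≈ 0.0390328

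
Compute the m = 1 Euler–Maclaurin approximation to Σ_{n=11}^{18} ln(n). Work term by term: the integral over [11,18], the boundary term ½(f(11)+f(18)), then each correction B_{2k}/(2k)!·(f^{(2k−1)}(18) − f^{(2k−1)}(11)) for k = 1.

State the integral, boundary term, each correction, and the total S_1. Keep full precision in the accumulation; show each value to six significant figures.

S_1 ≈ 21.2910

The integral term ∫_11^18 ln(x) dx = 18.6498.
Endpoint term: (f(11) + f(18))/2 = (2.39790 + 2.89037)/2 = 2.64413.
Integral + boundary = 21.2940.
Correction k=1: B_{2}/2! · (f^{(1)}(18) − f^{(1)}(11)) = 1/12 · (0.0555556 − 0.0909091) = -0.00294613.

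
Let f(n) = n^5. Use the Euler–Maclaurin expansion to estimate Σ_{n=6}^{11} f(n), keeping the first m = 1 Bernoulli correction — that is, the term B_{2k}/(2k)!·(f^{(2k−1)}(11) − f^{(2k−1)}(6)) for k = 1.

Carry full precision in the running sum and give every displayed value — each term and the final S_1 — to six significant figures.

S_1 ≈ 377458

Integral: ∫_6^11 x^5 dx = 287484.
Endpoint term: (f(6) + f(11))/2 = (7776.00 + 161051)/2 = 84413.5.
Running total after boundary: 371898.
k=1: B_{2}/(2)! × [f^{(1)}(11) − f^{(1)}(6)] = 1/12 × (73205.0 − 6480.00) = 5560.42.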